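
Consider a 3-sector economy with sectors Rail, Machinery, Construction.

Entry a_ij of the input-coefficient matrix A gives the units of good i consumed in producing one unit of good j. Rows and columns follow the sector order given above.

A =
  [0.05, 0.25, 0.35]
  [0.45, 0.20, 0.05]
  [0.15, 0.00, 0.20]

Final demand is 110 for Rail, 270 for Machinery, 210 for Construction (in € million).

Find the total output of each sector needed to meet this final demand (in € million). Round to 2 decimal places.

x_R = 391.93, x_M = 578.96, x_C = 335.99

I − A =
  [   0.95    -0.25    -0.35]
  [  -0.45     0.80    -0.05]
  [  -0.15     0.00     0.80]
Cofactors of I−A, C_ij = (−1)^(i+j)·(minor ij) (rows/columns in the sector order above):
  C_11 = (0.80)(0.80) − (-0.05)(0.00) = 0.6400
  C_12 = −[(-0.45)(0.80) − (-0.05)(-0.15)] = 0.3675
  C_13 = (-0.45)(0.00) − (0.80)(-0.15) = 0.1200
  C_21 = −[(-0.25)(0.80) − (-0.35)(0.00)] = 0.2000
  C_22 = (0.95)(0.80) − (-0.35)(-0.15) = 0.7075
  C_23 = −[(0.95)(0.00) − (-0.25)(-0.15)] = 0.0375
  C_31 = (-0.25)(-0.05) − (-0.35)(0.80) = 0.2925
  C_32 = −[(0.95)(-0.05) − (-0.35)(-0.45)] = 0.2050
  C_33 = (0.95)(0.80) − (-0.25)(-0.45) = 0.6475
det(I−A) = Σ_j (I−A)_1j·C_1j = (0.95)(0.6400) + (-0.25)(0.3675) + (-0.35)(0.1200) = 0.474125
adj(I−A) = Cᵀ =
  [ 0.6400   0.2000   0.2925]
  [ 0.3675   0.7075   0.2050]
  [ 0.1200   0.0375   0.6475]
(I − A)⁻¹ = adj(I−A) / det(I−A) ≈
  [   1.3499     0.4218     0.6169]
  [   0.7751     1.4922     0.4324]
  [   0.2531     0.0791     1.3657]
x = (I − A)⁻¹ d = adj(I−A)·d / det(I−A), with det(I−A) = 0.474125:
  x_R = (0.6400·110 + 0.2000·270 + 0.2925·210) / 0.474125 = 185.825 / 0.474125 ≈ 391.93
  x_M = (0.3675·110 + 0.7075·270 + 0.2050·210) / 0.474125 = 274.50 / 0.474125 ≈ 578.96
  x_C = (0.1200·110 + 0.0375·270 + 0.6475·210) / 0.474125 = 159.30 / 0.474125 ≈ 335.99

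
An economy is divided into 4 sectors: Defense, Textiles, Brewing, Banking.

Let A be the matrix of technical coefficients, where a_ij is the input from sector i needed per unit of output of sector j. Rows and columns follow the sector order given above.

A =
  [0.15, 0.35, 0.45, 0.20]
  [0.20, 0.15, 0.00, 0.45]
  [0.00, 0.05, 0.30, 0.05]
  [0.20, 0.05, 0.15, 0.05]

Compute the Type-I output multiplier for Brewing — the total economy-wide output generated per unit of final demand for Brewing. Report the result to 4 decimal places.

I − A =
  [   0.85    -0.35    -0.45    -0.20]
  [  -0.20     0.85     0.00    -0.45]
  [   0.00    -0.05     0.70    -0.05]
  [  -0.20    -0.05    -0.15     0.95]
Compute the cofactors C_ij = (−1)^(i+j)·(3×3 minor ij) of I−A; the adjugate is their transpose:
adj(I−A) = Cᵀ =
  [ 0.539750   0.261125   0.402375   0.258500]
  [ 0.194500   0.526375   0.189375   0.300250]
  [ 0.023000   0.044000   0.533250   0.053750]
  [ 0.127500   0.089625   0.178875   0.452250]
det(I−A) = Σ_j (I−A)_1j·C_1j = (0.85)(0.539750) + (-0.35)(0.194500) + (-0.45)(0.023000) + (-0.20)(0.127500) = 0.3548625
(I − A)⁻¹ = adj(I−A) / det(I−A) ≈
  [   1.52101     0.73585     1.13389     0.72845]
  [   0.54810     1.48332     0.53366     0.84610]
  [   0.06481     0.12399     1.50269     0.15147]
  [   0.35929     0.25256     0.50407     1.27444]
The output multiplier for sector j is the column-j sum of the Leontief inverse (I − A)⁻¹ = adj(I−A) / det(I−A).
Column 3 of adj(I−A): (0.402375, 0.189375, 0.533250, 0.178875); det(I−A) = 0.3548625.
m_3 = (0.402375 + 0.189375 + 0.533250 + 0.178875) / 0.3548625 = 1.303875 / 0.3548625 ≈ 3.6743.

m_3 = 3.6743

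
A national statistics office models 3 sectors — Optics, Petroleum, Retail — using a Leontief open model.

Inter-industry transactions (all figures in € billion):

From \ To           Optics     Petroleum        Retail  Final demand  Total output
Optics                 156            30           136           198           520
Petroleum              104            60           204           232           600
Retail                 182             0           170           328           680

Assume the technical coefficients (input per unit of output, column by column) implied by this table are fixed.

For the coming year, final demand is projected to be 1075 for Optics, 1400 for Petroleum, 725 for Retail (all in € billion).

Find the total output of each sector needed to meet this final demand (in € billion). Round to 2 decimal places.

x_1 = 2317.58, x_2 = 2753.31, x_3 = 2048.20

Technical coefficients a_ij = z_ij / X_j:
  a_11 = 156/520 = 0.30, a_21 = 104/520 = 0.20, a_31 = 182/520 = 0.35
  a_12 = 30/600 = 0.05, a_22 = 60/600 = 0.10, a_32 = 0/600 = 0.00
  a_13 = 136/680 = 0.20, a_23 = 204/680 = 0.30, a_33 = 170/680 = 0.25
I − A =
  [   0.70    -0.05    -0.20]
  [  -0.20     0.90    -0.30]
  [  -0.35     0.00     0.75]
Cofactors of I−A, C_ij = (−1)^(i+j)·(minor ij) (rows/columns in the sector order above):
  C_11 = (0.90)(0.75) − (-0.30)(0.00) = 0.6750
  C_12 = −[(-0.20)(0.75) − (-0.30)(-0.35)] = 0.2550
  C_13 = (-0.20)(0.00) − (0.90)(-0.35) = 0.3150
  C_21 = −[(-0.05)(0.75) − (-0.20)(0.00)] = 0.0375
  C_22 = (0.70)(0.75) − (-0.20)(-0.35) = 0.4550
  C_23 = −[(0.70)(0.00) − (-0.05)(-0.35)] = 0.0175
  C_31 = (-0.05)(-0.30) − (-0.20)(0.90) = 0.1950
  C_32 = −[(0.70)(-0.30) − (-0.20)(-0.20)] = 0.2500
  C_33 = (0.70)(0.90) − (-0.05)(-0.20) = 0.6200
det(I−A) = Σ_j (I−A)_1j·C_1j = (0.70)(0.6750) + (-0.05)(0.2550) + (-0.20)(0.3150) = 0.39675
adj(I−A) = Cᵀ =
  [ 0.6750   0.0375   0.1950]
  [ 0.2550   0.4550   0.2500]
  [ 0.3150   0.0175   0.6200]
(I − A)⁻¹ = adj(I−A) / det(I−A) ≈
  [   1.7013     0.0945     0.4915]
  [   0.6427     1.1468     0.6301]
  [   0.7940     0.0441     1.5627]
x = (I − A)⁻¹ d = adj(I−A)·d / det(I−A), with det(I−A) = 0.39675:
  x_1 = (0.6750·1075 + 0.0375·1400 + 0.1950·725) / 0.39675 = 919.50 / 0.39675 ≈ 2317.58
  x_2 = (0.2550·1075 + 0.4550·1400 + 0.2500·725) / 0.39675 = 1092.375 / 0.39675 ≈ 2753.31
  x_3 = (0.3150·1075 + 0.0175·1400 + 0.6200·725) / 0.39675 = 812.625 / 0.39675 ≈ 2048.20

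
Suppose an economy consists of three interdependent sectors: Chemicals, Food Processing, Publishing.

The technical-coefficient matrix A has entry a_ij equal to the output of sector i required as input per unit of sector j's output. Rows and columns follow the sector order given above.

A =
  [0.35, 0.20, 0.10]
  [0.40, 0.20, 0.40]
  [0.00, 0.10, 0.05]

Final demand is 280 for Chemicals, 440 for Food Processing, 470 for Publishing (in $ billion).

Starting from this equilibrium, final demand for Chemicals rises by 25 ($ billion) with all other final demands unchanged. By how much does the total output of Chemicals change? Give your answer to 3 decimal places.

I − A =
  [   0.65    -0.20    -0.10]
  [  -0.40     0.80    -0.40]
  [   0.00    -0.10     0.95]
Cofactors of I−A, C_ij = (−1)^(i+j)·(minor ij) (rows/columns in the sector order above):
  C_11 = (0.80)(0.95) − (-0.40)(-0.10) = 0.7200
  C_12 = −[(-0.40)(0.95) − (-0.40)(0.00)] = 0.3800
  C_13 = (-0.40)(-0.10) − (0.80)(0.00) = 0.0400
  C_21 = −[(-0.20)(0.95) − (-0.10)(-0.10)] = 0.2000
  C_22 = (0.65)(0.95) − (-0.10)(0.00) = 0.6175
  C_23 = −[(0.65)(-0.10) − (-0.20)(0.00)] = 0.0650
  C_31 = (-0.20)(-0.40) − (-0.10)(0.80) = 0.1600
  C_32 = −[(0.65)(-0.40) − (-0.10)(-0.40)] = 0.3000
  C_33 = (0.65)(0.80) − (-0.20)(-0.40) = 0.4400
det(I−A) = Σ_j (I−A)_1j·C_1j = (0.65)(0.7200) + (-0.20)(0.3800) + (-0.10)(0.0400) = 0.3880
adj(I−A) = Cᵀ =
  [ 0.7200   0.2000   0.1600]
  [ 0.3800   0.6175   0.3000]
  [ 0.0400   0.0650   0.4400]
(I − A)⁻¹ = adj(I−A) / det(I−A) ≈
  [   1.8557     0.5155     0.4124]
  [   0.9794     1.5915     0.7732]
  [   0.1031     0.1675     1.1340]
Δx = (I − A)⁻¹ Δd with Δd having +25 in the Chemicals component and 0 elsewhere.
So Δx_1 = L_11 · (+25), where L_11 = adj(I−A)_11 / det(I−A) = 0.7200 / 0.3880.
Δx_1 = 0.7200 × (+25) / 0.3880 = 18.00 / 0.3880 ≈ 46.392.

Δx_1 = 46.392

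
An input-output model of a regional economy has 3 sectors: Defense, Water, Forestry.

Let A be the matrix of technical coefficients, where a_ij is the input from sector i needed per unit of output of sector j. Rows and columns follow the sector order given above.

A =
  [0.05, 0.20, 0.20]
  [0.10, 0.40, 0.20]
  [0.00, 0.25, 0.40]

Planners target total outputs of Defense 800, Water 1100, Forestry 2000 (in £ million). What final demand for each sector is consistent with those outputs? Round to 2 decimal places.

d_1 = 140.00, d_2 = 180.00, d_3 = 925.00

I − A =
  [   0.95    -0.20    -0.20]
  [  -0.10     0.60    -0.20]
  [   0.00    -0.25     0.60]
d = (I − A) x:
  d_1 = (+0.95)·800 + (-0.20)·1100 + (-0.20)·2000 = 140.00
  d_2 = (-0.10)·800 + (+0.60)·1100 + (-0.20)·2000 = 180.00
  d_3 = (+0.00)·800 + (-0.25)·1100 + (+0.60)·2000 = 925.00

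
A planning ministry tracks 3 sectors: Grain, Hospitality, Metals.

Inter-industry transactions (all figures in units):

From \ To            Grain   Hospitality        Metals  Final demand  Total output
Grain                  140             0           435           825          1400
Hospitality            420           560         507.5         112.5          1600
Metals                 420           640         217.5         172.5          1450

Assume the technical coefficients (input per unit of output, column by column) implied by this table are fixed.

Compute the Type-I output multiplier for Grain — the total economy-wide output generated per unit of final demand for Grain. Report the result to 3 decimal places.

Technical coefficients a_ij = z_ij / X_j:
  a_GG = 140/1400 = 0.10, a_HG = 420/1400 = 0.30, a_MG = 420/1400 = 0.30
  a_GH = 0/1600 = 0.00, a_HH = 560/1600 = 0.35, a_MH = 640/1600 = 0.40
  a_GM = 435/1450 = 0.30, a_HM = 507.5/1450 = 0.35, a_MM = 217.5/1450 = 0.15
I − A =
  [   0.90     0.00    -0.30]
  [  -0.30     0.65    -0.35]
  [  -0.30    -0.40     0.85]
Cofactors of I−A, C_ij = (−1)^(i+j)·(minor ij) (rows/columns in the sector order above):
  C_11 = (0.65)(0.85) − (-0.35)(-0.40) = 0.4125
  C_12 = −[(-0.30)(0.85) − (-0.35)(-0.30)] = 0.3600
  C_13 = (-0.30)(-0.40) − (0.65)(-0.30) = 0.3150
  C_21 = −[(0.00)(0.85) − (-0.30)(-0.40)] = 0.1200
  C_22 = (0.90)(0.85) − (-0.30)(-0.30) = 0.6750
  C_23 = −[(0.90)(-0.40) − (0.00)(-0.30)] = 0.3600
  C_31 = (0.00)(-0.35) − (-0.30)(0.65) = 0.1950
  C_32 = −[(0.90)(-0.35) − (-0.30)(-0.30)] = 0.4050
  C_33 = (0.90)(0.65) − (0.00)(-0.30) = 0.5850
det(I−A) = Σ_j (I−A)_1j·C_1j = (0.90)(0.4125) + (0.00)(0.3600) + (-0.30)(0.3150) = 0.27675
adj(I−A) = Cᵀ =
  [ 0.4125   0.1200   0.1950]
  [ 0.3600   0.6750   0.4050]
  [ 0.3150   0.3600   0.5850]
(I − A)⁻¹ = adj(I−A) / det(I−A) ≈
  [   1.4905     0.4336     0.7046]
  [   1.3008     2.4390     1.4634]
  [   1.1382     1.3008     2.1138]
The output multiplier for sector j is the column-j sum of the Leontief inverse (I − A)⁻¹ = adj(I−A) / det(I−A).
Column G of adj(I−A): (0.4125, 0.3600, 0.3150); det(I−A) = 0.27675.
m_G = (0.4125 + 0.3600 + 0.3150) / 0.27675 = 1.0875 / 0.27675 ≈ 3.930.

m_G = 3.930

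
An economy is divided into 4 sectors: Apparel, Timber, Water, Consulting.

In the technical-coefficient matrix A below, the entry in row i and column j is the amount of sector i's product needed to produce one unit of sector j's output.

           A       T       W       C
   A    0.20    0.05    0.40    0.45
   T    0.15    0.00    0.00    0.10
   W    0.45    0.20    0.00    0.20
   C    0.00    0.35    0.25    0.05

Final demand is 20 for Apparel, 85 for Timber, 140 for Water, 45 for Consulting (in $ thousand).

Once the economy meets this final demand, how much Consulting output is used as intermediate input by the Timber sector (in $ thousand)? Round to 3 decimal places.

I − A =
  [   0.80    -0.05    -0.40    -0.45]
  [  -0.15     1.00     0.00    -0.10]
  [  -0.45    -0.20     1.00    -0.20]
  [   0.00    -0.35    -0.25     0.95]
Compute the cofactors C_ij = (−1)^(i+j)·(3×3 minor ij) of I−A; the adjugate is their transpose:
adj(I−A) = Cᵀ =
  [ 0.860000   0.329000   0.479750   0.543000]
  [ 0.146250   0.498375   0.093875   0.141500]
  [ 0.450750   0.300250   0.701250   0.392750]
  [ 0.172500   0.262625   0.219125   0.600500]
det(I−A) = Σ_j (I−A)_1j·C_1j = (0.80)(0.860000) + (-0.05)(0.146250) + (-0.40)(0.450750) + (-0.45)(0.172500) = 0.4227625
(I − A)⁻¹ = adj(I−A) / det(I−A) ≈
  [   2.0342     0.7782     1.1348     1.2844]
  [   0.3459     1.1789     0.2221     0.3347]
  [   1.0662     0.7102     1.6587     0.9290]
  [   0.4080     0.6212     0.5183     1.4204]
First solve x = (I − A)⁻¹ d = adj(I−A)·d / det(I−A); in particular x_T = (0.146250·20 + 0.498375·85 + 0.093875·140 + 0.141500·45) / 0.4227625 = 64.796875 / 0.4227625 ≈ 153.27016.
Intermediate flow from C to T: z_CT = a_CT · x_T = 0.35 × 64.796875 / 0.4227625 = 22.67890625 / 0.4227625 ≈ 53.645.

z_CT = 53.645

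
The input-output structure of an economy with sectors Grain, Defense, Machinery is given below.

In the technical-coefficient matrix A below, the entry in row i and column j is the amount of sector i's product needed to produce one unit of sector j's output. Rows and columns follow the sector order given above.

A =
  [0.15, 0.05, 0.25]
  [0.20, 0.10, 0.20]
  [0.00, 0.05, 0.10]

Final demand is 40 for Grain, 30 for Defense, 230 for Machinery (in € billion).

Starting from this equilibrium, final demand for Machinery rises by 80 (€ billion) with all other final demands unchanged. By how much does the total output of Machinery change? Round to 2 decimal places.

I − A =
  [   0.85    -0.05    -0.25]
  [  -0.20     0.90    -0.20]
  [   0.00    -0.05     0.90]
Cofactors of I−A, C_ij = (−1)^(i+j)·(minor ij) (rows/columns in the sector order above):
  C_11 = (0.90)(0.90) − (-0.20)(-0.05) = 0.8000
  C_12 = −[(-0.20)(0.90) − (-0.20)(0.00)] = 0.1800
  C_13 = (-0.20)(-0.05) − (0.90)(0.00) = 0.0100
  C_21 = −[(-0.05)(0.90) − (-0.25)(-0.05)] = 0.0575
  C_22 = (0.85)(0.90) − (-0.25)(0.00) = 0.7650
  C_23 = −[(0.85)(-0.05) − (-0.05)(0.00)] = 0.0425
  C_31 = (-0.05)(-0.20) − (-0.25)(0.90) = 0.2350
  C_32 = −[(0.85)(-0.20) − (-0.25)(-0.20)] = 0.2200
  C_33 = (0.85)(0.90) − (-0.05)(-0.20) = 0.7550
det(I−A) = Σ_j (I−A)_1j·C_1j = (0.85)(0.8000) + (-0.05)(0.1800) + (-0.25)(0.0100) = 0.6685
adj(I−A) = Cᵀ =
  [ 0.8000   0.0575   0.2350]
  [ 0.1800   0.7650   0.2200]
  [ 0.0100   0.0425   0.7550]
(I − A)⁻¹ = adj(I−A) / det(I−A) ≈
  [   1.1967     0.0860     0.3515]
  [   0.2693     1.1444     0.3291]
  [   0.0150     0.0636     1.1294]
Δx = (I − A)⁻¹ Δd with Δd having +80 in the Machinery component and 0 elsewhere.
So Δx_3 = L_33 · (+80), where L_33 = adj(I−A)_33 / det(I−A) = 0.7550 / 0.6685.
Δx_3 = 0.7550 × (+80) / 0.6685 = 60.40 / 0.6685 ≈ 90.35.

Δx_3 = 90.35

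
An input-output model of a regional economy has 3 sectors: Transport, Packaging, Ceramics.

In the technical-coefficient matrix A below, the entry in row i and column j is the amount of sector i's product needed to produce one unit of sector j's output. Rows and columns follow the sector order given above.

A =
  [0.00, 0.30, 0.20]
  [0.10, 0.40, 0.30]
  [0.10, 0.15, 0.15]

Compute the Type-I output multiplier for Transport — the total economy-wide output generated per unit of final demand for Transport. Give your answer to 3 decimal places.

m_1 = 1.576

I − A =
  [   1.00    -0.30    -0.20]
  [  -0.10     0.60    -0.30]
  [  -0.10    -0.15     0.85]
Cofactors of I−A, C_ij = (−1)^(i+j)·(minor ij) (rows/columns in the sector order above):
  C_11 = (0.60)(0.85) − (-0.30)(-0.15) = 0.4650
  C_12 = −[(-0.10)(0.85) − (-0.30)(-0.10)] = 0.1150
  C_13 = (-0.10)(-0.15) − (0.60)(-0.10) = 0.0750
  C_21 = −[(-0.30)(0.85) − (-0.20)(-0.15)] = 0.2850
  C_22 = (1.00)(0.85) − (-0.20)(-0.10) = 0.8300
  C_23 = −[(1.00)(-0.15) − (-0.30)(-0.10)] = 0.1800
  C_31 = (-0.30)(-0.30) − (-0.20)(0.60) = 0.2100
  C_32 = −[(1.00)(-0.30) − (-0.20)(-0.10)] = 0.3200
  C_33 = (1.00)(0.60) − (-0.30)(-0.10) = 0.5700
det(I−A) = Σ_j (I−A)_1j·C_1j = (1.00)(0.4650) + (-0.30)(0.1150) + (-0.20)(0.0750) = 0.4155
adj(I−A) = Cᵀ =
  [ 0.4650   0.2850   0.2100]
  [ 0.1150   0.8300   0.3200]
  [ 0.0750   0.1800   0.5700]
(I − A)⁻¹ = adj(I−A) / det(I−A) ≈
  [   1.1191     0.6859     0.5054]
  [   0.2768     1.9976     0.7702]
  [   0.1805     0.4332     1.3718]
The output multiplier for sector j is the column-j sum of the Leontief inverse (I − A)⁻¹ = adj(I−A) / det(I−A).
Column 1 of adj(I−A): (0.4650, 0.1150, 0.0750); det(I−A) = 0.4155.
m_1 = (0.4650 + 0.1150 + 0.0750) / 0.4155 = 0.655 / 0.4155 ≈ 1.576.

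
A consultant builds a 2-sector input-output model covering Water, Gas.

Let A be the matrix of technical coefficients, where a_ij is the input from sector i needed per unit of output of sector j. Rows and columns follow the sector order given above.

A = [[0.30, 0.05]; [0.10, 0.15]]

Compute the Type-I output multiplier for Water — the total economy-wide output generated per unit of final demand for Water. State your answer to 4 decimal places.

m_W = 1.6102

I − A =
  [   0.70    -0.05]
  [  -0.10     0.85]
det(I−A) = (0.70)(0.85) − (-0.05)(-0.10) = 0.5900
adj(I−A) = [[0.85, 0.05], [0.10, 0.70]]
(I − A)⁻¹ = adj(I−A) / det(I−A) ≈
  [   1.44068     0.08475]
  [   0.16949     1.18644]
The output multiplier for sector j is the column-j sum of the Leontief inverse (I − A)⁻¹ = adj(I−A) / det(I−A).
Column W of adj(I−A): (0.85, 0.10); det(I−A) = 0.5900.
m_W = (0.85 + 0.10) / 0.5900 = 0.95 / 0.5900 ≈ 1.6102.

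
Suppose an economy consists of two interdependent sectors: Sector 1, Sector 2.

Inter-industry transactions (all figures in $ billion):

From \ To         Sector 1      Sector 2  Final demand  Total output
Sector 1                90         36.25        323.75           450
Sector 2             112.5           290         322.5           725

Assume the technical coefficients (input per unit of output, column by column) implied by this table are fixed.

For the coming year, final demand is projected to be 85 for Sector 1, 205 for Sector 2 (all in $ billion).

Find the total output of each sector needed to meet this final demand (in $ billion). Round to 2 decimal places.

Technical coefficients a_ij = z_ij / X_j:
  a_11 = 90/450 = 0.20, a_21 = 112.5/450 = 0.25
  a_12 = 36.25/725 = 0.05, a_22 = 290/725 = 0.40
I − A =
  [   0.80    -0.05]
  [  -0.25     0.60]
det(I−A) = (0.80)(0.60) − (-0.05)(-0.25) = 0.4675
adj(I−A) = [[0.60, 0.05], [0.25, 0.80]]
(I − A)⁻¹ = adj(I−A) / det(I−A) ≈
  [   1.2834     0.1070]
  [   0.5348     1.7112]
x = (I − A)⁻¹ d = adj(I−A)·d / det(I−A), with det(I−A) = 0.4675:
  x_1 = (0.60·85 + 0.05·205) / 0.4675 = 61.25 / 0.4675 ≈ 131.02
  x_2 = (0.25·85 + 0.80·205) / 0.4675 = 185.25 / 0.4675 ≈ 396.26

x_1 = 131.02, x_2 = 396.26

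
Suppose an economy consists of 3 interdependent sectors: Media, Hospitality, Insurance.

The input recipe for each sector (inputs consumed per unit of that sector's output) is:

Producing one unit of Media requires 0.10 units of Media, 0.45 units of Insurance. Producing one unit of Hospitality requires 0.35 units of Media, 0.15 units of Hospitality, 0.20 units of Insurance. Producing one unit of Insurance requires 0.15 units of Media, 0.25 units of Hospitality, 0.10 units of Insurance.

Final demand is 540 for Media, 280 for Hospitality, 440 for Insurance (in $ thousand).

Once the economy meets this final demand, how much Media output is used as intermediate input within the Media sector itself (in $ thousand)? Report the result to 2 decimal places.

z_11 = 105.59

I − A =
  [   0.90    -0.35    -0.15]
  [   0.00     0.85    -0.25]
  [  -0.45    -0.20     0.90]
Cofactors of I−A, C_ij = (−1)^(i+j)·(minor ij) (rows/columns in the sector order above):
  C_11 = (0.85)(0.90) − (-0.25)(-0.20) = 0.7150
  C_12 = −[(0.00)(0.90) − (-0.25)(-0.45)] = 0.1125
  C_13 = (0.00)(-0.20) − (0.85)(-0.45) = 0.3825
  C_21 = −[(-0.35)(0.90) − (-0.15)(-0.20)] = 0.3450
  C_22 = (0.90)(0.90) − (-0.15)(-0.45) = 0.7425
  C_23 = −[(0.90)(-0.20) − (-0.35)(-0.45)] = 0.3375
  C_31 = (-0.35)(-0.25) − (-0.15)(0.85) = 0.2150
  C_32 = −[(0.90)(-0.25) − (-0.15)(0.00)] = 0.2250
  C_33 = (0.90)(0.85) − (-0.35)(0.00) = 0.7650
det(I−A) = Σ_j (I−A)_1j·C_1j = (0.90)(0.7150) + (-0.35)(0.1125) + (-0.15)(0.3825) = 0.54675
adj(I−A) = Cᵀ =
  [ 0.7150   0.3450   0.2150]
  [ 0.1125   0.7425   0.2250]
  [ 0.3825   0.3375   0.7650]
(I − A)⁻¹ = adj(I−A) / det(I−A) ≈
  [   1.3077     0.6310     0.3932]
  [   0.2058     1.3580     0.4115]
  [   0.6996     0.6173     1.3992]
First solve x = (I − A)⁻¹ d = adj(I−A)·d / det(I−A); in particular x_1 = (0.7150·540 + 0.3450·280 + 0.2150·440) / 0.54675 = 577.30 / 0.54675 ≈ 1055.8756.
Intermediate flow from 1 to 1: z_11 = a_11 · x_1 = 0.10 × 577.30 / 0.54675 = 57.73 / 0.54675 ≈ 105.59.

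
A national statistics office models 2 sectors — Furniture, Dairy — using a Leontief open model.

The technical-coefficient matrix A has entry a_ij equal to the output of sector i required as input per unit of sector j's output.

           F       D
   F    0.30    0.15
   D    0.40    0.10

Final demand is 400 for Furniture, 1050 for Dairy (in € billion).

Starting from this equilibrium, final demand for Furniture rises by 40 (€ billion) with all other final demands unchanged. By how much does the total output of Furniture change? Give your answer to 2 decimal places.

Δx_F = 63.16

I − A =
  [   0.70    -0.15]
  [  -0.40     0.90]
det(I−A) = (0.70)(0.90) − (-0.15)(-0.40) = 0.5700
adj(I−A) = [[0.90, 0.15], [0.40, 0.70]]
(I − A)⁻¹ = adj(I−A) / det(I−A) ≈
  [   1.5789     0.2632]
  [   0.7018     1.2281]
Δx = (I − A)⁻¹ Δd with Δd having +40 in the Furniture component and 0 elsewhere.
So Δx_F = L_FF · (+40), where L_FF = adj(I−A)_FF / det(I−A) = 0.90 / 0.5700.
Δx_F = 0.90 × (+40) / 0.5700 = 36.00 / 0.5700 ≈ 63.16.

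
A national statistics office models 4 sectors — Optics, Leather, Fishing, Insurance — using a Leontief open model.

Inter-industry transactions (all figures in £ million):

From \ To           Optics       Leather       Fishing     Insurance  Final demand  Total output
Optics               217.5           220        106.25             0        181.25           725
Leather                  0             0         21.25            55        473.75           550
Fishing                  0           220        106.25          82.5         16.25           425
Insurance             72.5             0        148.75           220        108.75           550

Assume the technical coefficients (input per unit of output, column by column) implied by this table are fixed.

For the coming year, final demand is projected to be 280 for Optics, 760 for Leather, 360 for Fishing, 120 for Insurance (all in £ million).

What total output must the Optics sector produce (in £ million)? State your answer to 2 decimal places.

Technical coefficients a_ij = z_ij / X_j:
  a_11 = 217.5/725 = 0.30, a_21 = 0/725 = 0.00, a_31 = 0/725 = 0.00, a_41 = 72.5/725 = 0.10
  a_12 = 220/550 = 0.40, a_22 = 0/550 = 0.00, a_32 = 220/550 = 0.40, a_42 = 0/550 = 0.00
  a_13 = 106.25/425 = 0.25, a_23 = 21.25/425 = 0.05, a_33 = 106.25/425 = 0.25, a_43 = 148.75/425 = 0.35
  a_14 = 0/550 = 0.00, a_24 = 55/550 = 0.10, a_34 = 82.5/550 = 0.15, a_44 = 220/550 = 0.40
I − A =
  [   0.70    -0.40    -0.25     0.00]
  [   0.00     1.00    -0.05    -0.10]
  [   0.00    -0.40     0.75    -0.15]
  [  -0.10     0.00    -0.35     0.60]
Compute the cofactors C_ij = (−1)^(i+j)·(3×3 minor ij) of I−A; the adjugate is their transpose:
adj(I−A) = Cᵀ =
  [ 0.37150   0.21900   0.17600   0.08050]
  [ 0.00825   0.27450   0.04800   0.05775]
  [ 0.01900   0.17400   0.41600   0.13300]
  [ 0.07300   0.13800   0.27200   0.51100]
det(I−A) = Σ_j (I−A)_1j·C_1j = (0.70)(0.37150) + (-0.40)(0.00825) + (-0.25)(0.01900) + (0.00)(0.07300) = 0.2520
(I − A)⁻¹ = adj(I−A) / det(I−A) ≈
  [   1.4742     0.8690     0.6984     0.3194]
  [   0.0327     1.0893     0.1905     0.2292]
  [   0.0754     0.6905     1.6508     0.5278]
  [   0.2897     0.5476     1.0794     2.0278]
x = (I − A)⁻¹ d = adj(I−A)·d / det(I−A), with det(I−A) = 0.2520:
  x_1 = (0.37150·280 + 0.21900·760 + 0.17600·360 + 0.08050·120) / 0.2520 = 343.48 / 0.2520 ≈ 1363.02
  x_2 = (0.00825·280 + 0.27450·760 + 0.04800·360 + 0.05775·120) / 0.2520 = 235.14 / 0.2520 ≈ 933.10
  x_3 = (0.01900·280 + 0.17400·760 + 0.41600·360 + 0.13300·120) / 0.2520 = 303.28 / 0.2520 ≈ 1203.49
  x_4 = (0.07300·280 + 0.13800·760 + 0.27200·360 + 0.51100·120) / 0.2520 = 284.56 / 0.2520 ≈ 1129.21

x_1 = 1363.02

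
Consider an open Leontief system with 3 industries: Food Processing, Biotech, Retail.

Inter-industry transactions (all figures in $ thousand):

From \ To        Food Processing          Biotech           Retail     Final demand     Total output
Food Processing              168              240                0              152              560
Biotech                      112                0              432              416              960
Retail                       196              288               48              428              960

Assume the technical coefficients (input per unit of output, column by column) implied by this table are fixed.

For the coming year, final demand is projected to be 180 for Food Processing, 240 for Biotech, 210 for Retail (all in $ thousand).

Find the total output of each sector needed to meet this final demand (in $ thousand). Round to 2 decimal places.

Technical coefficients a_ij = z_ij / X_j:
  a_FF = 168/560 = 0.30, a_BF = 112/560 = 0.20, a_RF = 196/560 = 0.35
  a_FB = 240/960 = 0.25, a_BB = 0/960 = 0.00, a_RB = 288/960 = 0.30
  a_FR = 0/960 = 0.00, a_BR = 432/960 = 0.45, a_RR = 48/960 = 0.05
I − A =
  [   0.70    -0.25     0.00]
  [  -0.20     1.00    -0.45]
  [  -0.35    -0.30     0.95]
Cofactors of I−A, C_ij = (−1)^(i+j)·(minor ij) (rows/columns in the sector order above):
  C_11 = (1.00)(0.95) − (-0.45)(-0.30) = 0.8150
  C_12 = −[(-0.20)(0.95) − (-0.45)(-0.35)] = 0.3475
  C_13 = (-0.20)(-0.30) − (1.00)(-0.35) = 0.4100
  C_21 = −[(-0.25)(0.95) − (0.00)(-0.30)] = 0.2375
  C_22 = (0.70)(0.95) − (0.00)(-0.35) = 0.6650
  C_23 = −[(0.70)(-0.30) − (-0.25)(-0.35)] = 0.2975
  C_31 = (-0.25)(-0.45) − (0.00)(1.00) = 0.1125
  C_32 = −[(0.70)(-0.45) − (0.00)(-0.20)] = 0.3150
  C_33 = (0.70)(1.00) − (-0.25)(-0.20) = 0.6500
det(I−A) = Σ_j (I−A)_1j·C_1j = (0.70)(0.8150) + (-0.25)(0.3475) + (0.00)(0.4100) = 0.483625
adj(I−A) = Cᵀ =
  [ 0.8150   0.2375   0.1125]
  [ 0.3475   0.6650   0.3150]
  [ 0.4100   0.2975   0.6500]
(I − A)⁻¹ = adj(I−A) / det(I−A) ≈
  [   1.6852     0.4911     0.2326]
  [   0.7185     1.3750     0.6513]
  [   0.8478     0.6151     1.3440]
x = (I − A)⁻¹ d = adj(I−A)·d / det(I−A), with det(I−A) = 0.483625:
  x_F = (0.8150·180 + 0.2375·240 + 0.1125·210) / 0.483625 = 227.325 / 0.483625 ≈ 470.04
  x_B = (0.3475·180 + 0.6650·240 + 0.3150·210) / 0.483625 = 288.30 / 0.483625 ≈ 596.12
  x_R = (0.4100·180 + 0.2975·240 + 0.6500·210) / 0.483625 = 281.70 / 0.483625 ≈ 582.48

x_F = 470.04, x_B = 596.12, x_R = 582.48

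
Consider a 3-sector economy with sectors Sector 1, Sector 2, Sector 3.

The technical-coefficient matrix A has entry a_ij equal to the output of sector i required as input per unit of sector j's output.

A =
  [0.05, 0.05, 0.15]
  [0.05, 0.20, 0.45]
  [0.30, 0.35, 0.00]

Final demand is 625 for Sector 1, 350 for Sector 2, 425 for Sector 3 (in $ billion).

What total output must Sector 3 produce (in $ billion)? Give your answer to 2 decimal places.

I − A =
  [   0.95    -0.05    -0.15]
  [  -0.05     0.80    -0.45]
  [  -0.30    -0.35     1.00]
Cofactors of I−A, C_ij = (−1)^(i+j)·(minor ij) (rows/columns in the sector order above):
  C_11 = (0.80)(1.00) − (-0.45)(-0.35) = 0.6425
  C_12 = −[(-0.05)(1.00) − (-0.45)(-0.30)] = 0.1850
  C_13 = (-0.05)(-0.35) − (0.80)(-0.30) = 0.2575
  C_21 = −[(-0.05)(1.00) − (-0.15)(-0.35)] = 0.1025
  C_22 = (0.95)(1.00) − (-0.15)(-0.30) = 0.9050
  C_23 = −[(0.95)(-0.35) − (-0.05)(-0.30)] = 0.3475
  C_31 = (-0.05)(-0.45) − (-0.15)(0.80) = 0.1425
  C_32 = −[(0.95)(-0.45) − (-0.15)(-0.05)] = 0.4350
  C_33 = (0.95)(0.80) − (-0.05)(-0.05) = 0.7575
det(I−A) = Σ_j (I−A)_1j·C_1j = (0.95)(0.6425) + (-0.05)(0.1850) + (-0.15)(0.2575) = 0.5625
adj(I−A) = Cᵀ =
  [ 0.6425   0.1025   0.1425]
  [ 0.1850   0.9050   0.4350]
  [ 0.2575   0.3475   0.7575]
(I − A)⁻¹ = adj(I−A) / det(I−A) ≈
  [   1.1422     0.1822     0.2533]
  [   0.3289     1.6089     0.7733]
  [   0.4578     0.6178     1.3467]
x = (I − A)⁻¹ d = adj(I−A)·d / det(I−A), with det(I−A) = 0.5625:
  x_1 = (0.6425·625 + 0.1025·350 + 0.1425·425) / 0.5625 = 498.00 / 0.5625 ≈ 885.33
  x_2 = (0.1850·625 + 0.9050·350 + 0.4350·425) / 0.5625 = 617.25 / 0.5625 ≈ 1097.33
  x_3 = (0.2575·625 + 0.3475·350 + 0.7575·425) / 0.5625 = 604.50 / 0.5625 ≈ 1074.67

x_3 = 1074.67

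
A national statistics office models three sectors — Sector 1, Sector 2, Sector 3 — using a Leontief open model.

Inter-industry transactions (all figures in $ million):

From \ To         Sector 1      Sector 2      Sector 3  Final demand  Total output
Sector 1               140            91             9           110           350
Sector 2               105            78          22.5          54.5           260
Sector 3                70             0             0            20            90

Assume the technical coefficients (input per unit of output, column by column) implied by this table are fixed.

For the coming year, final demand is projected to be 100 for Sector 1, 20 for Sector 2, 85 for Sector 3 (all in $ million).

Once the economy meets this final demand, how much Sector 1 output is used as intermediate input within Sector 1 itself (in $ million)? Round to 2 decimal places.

z_11 = 127.53

Technical coefficients a_ij = z_ij / X_j:
  a_11 = 140/350 = 0.40, a_21 = 105/350 = 0.30, a_31 = 70/350 = 0.20
  a_12 = 91/260 = 0.35, a_22 = 78/260 = 0.30, a_32 = 0/260 = 0.00
  a_13 = 9/90 = 0.10, a_23 = 22.5/90 = 0.25, a_33 = 0/90 = 0.00
I − A =
  [   0.60    -0.35    -0.10]
  [  -0.30     0.70    -0.25]
  [  -0.20     0.00     1.00]
Cofactors of I−A, C_ij = (−1)^(i+j)·(minor ij) (rows/columns in the sector order above):
  C_11 = (0.70)(1.00) − (-0.25)(0.00) = 0.7000
  C_12 = −[(-0.30)(1.00) − (-0.25)(-0.20)] = 0.3500
  C_13 = (-0.30)(0.00) − (0.70)(-0.20) = 0.1400
  C_21 = −[(-0.35)(1.00) − (-0.10)(0.00)] = 0.3500
  C_22 = (0.60)(1.00) − (-0.10)(-0.20) = 0.5800
  C_23 = −[(0.60)(0.00) − (-0.35)(-0.20)] = 0.0700
  C_31 = (-0.35)(-0.25) − (-0.10)(0.70) = 0.1575
  C_32 = −[(0.60)(-0.25) − (-0.10)(-0.30)] = 0.1800
  C_33 = (0.60)(0.70) − (-0.35)(-0.30) = 0.3150
det(I−A) = Σ_j (I−A)_1j·C_1j = (0.60)(0.7000) + (-0.35)(0.3500) + (-0.10)(0.1400) = 0.2835
adj(I−A) = Cᵀ =
  [ 0.7000   0.3500   0.1575]
  [ 0.3500   0.5800   0.1800]
  [ 0.1400   0.0700   0.3150]
(I − A)⁻¹ = adj(I−A) / det(I−A) ≈
  [   2.4691     1.2346     0.5556]
  [   1.2346     2.0459     0.6349]
  [   0.4938     0.2469     1.1111]
First solve x = (I − A)⁻¹ d = adj(I−A)·d / det(I−A); in particular x_1 = (0.7000·100 + 0.3500·20 + 0.1575·85) / 0.2835 = 90.3875 / 0.2835 ≈ 318.8272.
Intermediate flow from 1 to 1: z_11 = a_11 · x_1 = 0.40 × 90.3875 / 0.2835 = 36.155 / 0.2835 ≈ 127.53.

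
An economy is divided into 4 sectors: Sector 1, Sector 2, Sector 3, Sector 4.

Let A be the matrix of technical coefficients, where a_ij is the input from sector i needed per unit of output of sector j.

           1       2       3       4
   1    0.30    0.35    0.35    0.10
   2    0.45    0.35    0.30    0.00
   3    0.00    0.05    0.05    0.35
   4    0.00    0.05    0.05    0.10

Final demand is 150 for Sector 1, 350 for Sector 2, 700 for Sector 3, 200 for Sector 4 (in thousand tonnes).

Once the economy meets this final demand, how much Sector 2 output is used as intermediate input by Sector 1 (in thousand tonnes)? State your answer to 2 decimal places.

I − A =
  [   0.70    -0.35    -0.35    -0.10]
  [  -0.45     0.65    -0.30     0.00]
  [   0.00    -0.05     0.95    -0.35]
  [   0.00    -0.05    -0.05     0.90]
Compute the cofactors C_ij = (−1)^(i+j)·(3×3 minor ij) of I−A; the adjugate is their transpose:
adj(I−A) = Cᵀ =
  [ 0.525625   0.320000   0.304000   0.176625]
  [ 0.376875   0.586250   0.333000   0.171375]
  [ 0.028125   0.043750   0.265500   0.106375]
  [ 0.022500   0.035000   0.033250   0.264250]
det(I−A) = Σ_j (I−A)_1j·C_1j = (0.70)(0.525625) + (-0.35)(0.376875) + (-0.35)(0.028125) + (-0.10)(0.022500) = 0.2239375
(I − A)⁻¹ = adj(I−A) / det(I−A) ≈
  [   2.3472     1.4290     1.3575     0.7887]
  [   1.6829     2.6179     1.4870     0.7653]
  [   0.1256     0.1954     1.1856     0.4750]
  [   0.1005     0.1563     0.1485     1.1800]
First solve x = (I − A)⁻¹ d = adj(I−A)·d / det(I−A); in particular x_1 = (0.525625·150 + 0.320000·350 + 0.304000·700 + 0.176625·200) / 0.2239375 = 438.96875 / 0.2239375 ≈ 1960.2289.
Intermediate flow from 2 to 1: z_21 = a_21 · x_1 = 0.45 × 438.96875 / 0.2239375 = 197.5359375 / 0.2239375 ≈ 882.10.

z_21 = 882.10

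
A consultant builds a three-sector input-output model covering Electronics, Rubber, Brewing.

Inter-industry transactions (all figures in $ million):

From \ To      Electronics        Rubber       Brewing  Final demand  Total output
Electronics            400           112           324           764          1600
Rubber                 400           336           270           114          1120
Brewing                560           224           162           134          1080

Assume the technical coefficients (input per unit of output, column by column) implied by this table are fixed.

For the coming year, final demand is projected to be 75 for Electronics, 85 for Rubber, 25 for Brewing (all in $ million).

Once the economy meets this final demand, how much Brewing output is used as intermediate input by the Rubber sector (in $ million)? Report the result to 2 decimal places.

Technical coefficients a_ij = z_ij / X_j:
  a_11 = 400/1600 = 0.25, a_21 = 400/1600 = 0.25, a_31 = 560/1600 = 0.35
  a_12 = 112/1120 = 0.10, a_22 = 336/1120 = 0.30, a_32 = 224/1120 = 0.20
  a_13 = 324/1080 = 0.30, a_23 = 270/1080 = 0.25, a_33 = 162/1080 = 0.15
I − A =
  [   0.75    -0.10    -0.30]
  [  -0.25     0.70    -0.25]
  [  -0.35    -0.20     0.85]
Cofactors of I−A, C_ij = (−1)^(i+j)·(minor ij) (rows/columns in the sector order above):
  C_11 = (0.70)(0.85) − (-0.25)(-0.20) = 0.5450
  C_12 = −[(-0.25)(0.85) − (-0.25)(-0.35)] = 0.3000
  C_13 = (-0.25)(-0.20) − (0.70)(-0.35) = 0.2950
  C_21 = −[(-0.10)(0.85) − (-0.30)(-0.20)] = 0.1450
  C_22 = (0.75)(0.85) − (-0.30)(-0.35) = 0.5325
  C_23 = −[(0.75)(-0.20) − (-0.10)(-0.35)] = 0.1850
  C_31 = (-0.10)(-0.25) − (-0.30)(0.70) = 0.2350
  C_32 = −[(0.75)(-0.25) − (-0.30)(-0.25)] = 0.2625
  C_33 = (0.75)(0.70) − (-0.10)(-0.25) = 0.5000
det(I−A) = Σ_j (I−A)_1j·C_1j = (0.75)(0.5450) + (-0.10)(0.3000) + (-0.30)(0.2950) = 0.29025
adj(I−A) = Cᵀ =
  [ 0.5450   0.1450   0.2350]
  [ 0.3000   0.5325   0.2625]
  [ 0.2950   0.1850   0.5000]
(I − A)⁻¹ = adj(I−A) / det(I−A) ≈
  [   1.8777     0.4996     0.8096]
  [   1.0336     1.8346     0.9044]
  [   1.0164     0.6374     1.7227]
First solve x = (I − A)⁻¹ d = adj(I−A)·d / det(I−A); in particular x_2 = (0.3000·75 + 0.5325·85 + 0.2625·25) / 0.29025 = 74.325 / 0.29025 ≈ 256.0724.
Intermediate flow from 3 to 2: z_32 = a_32 · x_2 = 0.20 × 74.325 / 0.29025 = 14.865 / 0.29025 ≈ 51.21.

z_32 = 51.21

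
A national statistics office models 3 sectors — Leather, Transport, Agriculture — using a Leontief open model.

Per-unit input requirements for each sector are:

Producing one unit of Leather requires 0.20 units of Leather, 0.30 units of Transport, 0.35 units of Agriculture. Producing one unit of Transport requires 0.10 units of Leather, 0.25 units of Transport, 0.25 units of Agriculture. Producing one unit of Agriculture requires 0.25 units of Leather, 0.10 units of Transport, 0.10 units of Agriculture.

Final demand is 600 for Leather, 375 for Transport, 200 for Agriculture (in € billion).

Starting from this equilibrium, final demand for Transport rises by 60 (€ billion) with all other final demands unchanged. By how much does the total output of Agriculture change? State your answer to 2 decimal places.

Δx_3 = 34.80

I − A =
  [   0.80    -0.10    -0.25]
  [  -0.30     0.75    -0.10]
  [  -0.35    -0.25     0.90]
Cofactors of I−A, C_ij = (−1)^(i+j)·(minor ij) (rows/columns in the sector order above):
  C_11 = (0.75)(0.90) − (-0.10)(-0.25) = 0.6500
  C_12 = −[(-0.30)(0.90) − (-0.10)(-0.35)] = 0.3050
  C_13 = (-0.30)(-0.25) − (0.75)(-0.35) = 0.3375
  C_21 = −[(-0.10)(0.90) − (-0.25)(-0.25)] = 0.1525
  C_22 = (0.80)(0.90) − (-0.25)(-0.35) = 0.6325
  C_23 = −[(0.80)(-0.25) − (-0.10)(-0.35)] = 0.2350
  C_31 = (-0.10)(-0.10) − (-0.25)(0.75) = 0.1975
  C_32 = −[(0.80)(-0.10) − (-0.25)(-0.30)] = 0.1550
  C_33 = (0.80)(0.75) − (-0.10)(-0.30) = 0.5700
det(I−A) = Σ_j (I−A)_1j·C_1j = (0.80)(0.6500) + (-0.10)(0.3050) + (-0.25)(0.3375) = 0.405125
adj(I−A) = Cᵀ =
  [ 0.6500   0.1525   0.1975]
  [ 0.3050   0.6325   0.1550]
  [ 0.3375   0.2350   0.5700]
(I − A)⁻¹ = adj(I−A) / det(I−A) ≈
  [   1.6044     0.3764     0.4875]
  [   0.7529     1.5612     0.3826]
  [   0.8331     0.5801     1.4070]
Δx = (I − A)⁻¹ Δd with Δd having +60 in the Transport component and 0 elsewhere.
So Δx_3 = L_32 · (+60), where L_32 = adj(I−A)_32 / det(I−A) = 0.2350 / 0.405125.
Δx_3 = 0.2350 × (+60) / 0.405125 = 14.10 / 0.405125 ≈ 34.80.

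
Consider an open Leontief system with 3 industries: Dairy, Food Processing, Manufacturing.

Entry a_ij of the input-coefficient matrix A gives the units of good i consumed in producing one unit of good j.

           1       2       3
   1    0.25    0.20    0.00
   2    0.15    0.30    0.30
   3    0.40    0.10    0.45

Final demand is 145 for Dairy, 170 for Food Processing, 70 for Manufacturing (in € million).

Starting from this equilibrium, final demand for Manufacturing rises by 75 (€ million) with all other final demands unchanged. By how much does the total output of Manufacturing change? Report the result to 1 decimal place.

I − A =
  [   0.75    -0.20     0.00]
  [  -0.15     0.70    -0.30]
  [  -0.40    -0.10     0.55]
Cofactors of I−A, C_ij = (−1)^(i+j)·(minor ij) (rows/columns in the sector order above):
  C_11 = (0.70)(0.55) − (-0.30)(-0.10) = 0.3550
  C_12 = −[(-0.15)(0.55) − (-0.30)(-0.40)] = 0.2025
  C_13 = (-0.15)(-0.10) − (0.70)(-0.40) = 0.2950
  C_21 = −[(-0.20)(0.55) − (0.00)(-0.10)] = 0.1100
  C_22 = (0.75)(0.55) − (0.00)(-0.40) = 0.4125
  C_23 = −[(0.75)(-0.10) − (-0.20)(-0.40)] = 0.1550
  C_31 = (-0.20)(-0.30) − (0.00)(0.70) = 0.0600
  C_32 = −[(0.75)(-0.30) − (0.00)(-0.15)] = 0.2250
  C_33 = (0.75)(0.70) − (-0.20)(-0.15) = 0.4950
det(I−A) = Σ_j (I−A)_1j·C_1j = (0.75)(0.3550) + (-0.20)(0.2025) + (0.00)(0.2950) = 0.22575
adj(I−A) = Cᵀ =
  [ 0.3550   0.1100   0.0600]
  [ 0.2025   0.4125   0.2250]
  [ 0.2950   0.1550   0.4950]
(I − A)⁻¹ = adj(I−A) / det(I−A) ≈
  [   1.5725     0.4873     0.2658]
  [   0.8970     1.8272     0.9967]
  [   1.3068     0.6866     2.1927]
Δx = (I − A)⁻¹ Δd with Δd having +75 in the Manufacturing component and 0 elsewhere.
So Δx_3 = L_33 · (+75), where L_33 = adj(I−A)_33 / det(I−A) = 0.4950 / 0.22575.
Δx_3 = 0.4950 × (+75) / 0.22575 = 37.125 / 0.22575 ≈ 164.5.

Δx_3 = 164.5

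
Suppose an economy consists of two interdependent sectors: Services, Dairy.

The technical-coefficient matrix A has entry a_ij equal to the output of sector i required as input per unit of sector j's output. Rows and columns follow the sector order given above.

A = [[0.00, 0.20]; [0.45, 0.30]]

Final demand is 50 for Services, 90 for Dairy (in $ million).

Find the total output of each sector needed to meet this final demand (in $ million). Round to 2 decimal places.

I − A =
  [   1.00    -0.20]
  [  -0.45     0.70]
det(I−A) = (1.00)(0.70) − (-0.20)(-0.45) = 0.6100
adj(I−A) = [[0.70, 0.20], [0.45, 1.00]]
(I − A)⁻¹ = adj(I−A) / det(I−A) ≈
  [   1.1475     0.3279]
  [   0.7377     1.6393]
x = (I − A)⁻¹ d = adj(I−A)·d / det(I−A), with det(I−A) = 0.6100:
  x_1 = (0.70·50 + 0.20·90) / 0.6100 = 53.00 / 0.6100 ≈ 86.89
  x_2 = (0.45·50 + 1.00·90) / 0.6100 = 112.50 / 0.6100 ≈ 184.43

x_1 = 86.89, x_2 = 184.43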